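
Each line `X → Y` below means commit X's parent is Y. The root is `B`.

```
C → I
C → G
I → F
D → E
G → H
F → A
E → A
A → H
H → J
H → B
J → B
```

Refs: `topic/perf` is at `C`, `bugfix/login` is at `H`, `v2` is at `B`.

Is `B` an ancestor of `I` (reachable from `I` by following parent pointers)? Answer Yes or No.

Ancestors of I (commits reachable by following parents): {A, B, F, H, I, J}.
B is in that set, so it is an ancestor of I.

Yes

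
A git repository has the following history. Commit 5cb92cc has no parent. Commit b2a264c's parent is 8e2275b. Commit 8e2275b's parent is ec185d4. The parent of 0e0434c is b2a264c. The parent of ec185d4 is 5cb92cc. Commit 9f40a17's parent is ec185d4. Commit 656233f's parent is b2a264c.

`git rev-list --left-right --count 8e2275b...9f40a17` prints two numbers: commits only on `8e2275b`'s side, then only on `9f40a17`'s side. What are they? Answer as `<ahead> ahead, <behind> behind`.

1 ahead, 1 behind

Reachable from 8e2275b: {5cb92cc, 8e2275b, ec185d4}.
Reachable from 9f40a17: {5cb92cc, 9f40a17, ec185d4}.
Only in 8e2275b's history (ahead): {8e2275b} — 1.
Only in 9f40a17's history (behind): {9f40a17} — 1.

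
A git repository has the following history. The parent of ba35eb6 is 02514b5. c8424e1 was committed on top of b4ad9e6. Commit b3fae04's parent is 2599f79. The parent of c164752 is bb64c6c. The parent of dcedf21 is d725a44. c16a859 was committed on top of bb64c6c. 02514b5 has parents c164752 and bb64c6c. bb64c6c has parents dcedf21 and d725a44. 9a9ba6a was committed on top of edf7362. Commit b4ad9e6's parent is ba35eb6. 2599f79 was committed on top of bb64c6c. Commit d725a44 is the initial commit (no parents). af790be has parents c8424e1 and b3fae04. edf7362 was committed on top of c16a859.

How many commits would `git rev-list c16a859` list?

4

Walking parent pointers from c16a859: reachable set = {bb64c6c, c16a859, d725a44, dcedf21}.
That is 4 commits.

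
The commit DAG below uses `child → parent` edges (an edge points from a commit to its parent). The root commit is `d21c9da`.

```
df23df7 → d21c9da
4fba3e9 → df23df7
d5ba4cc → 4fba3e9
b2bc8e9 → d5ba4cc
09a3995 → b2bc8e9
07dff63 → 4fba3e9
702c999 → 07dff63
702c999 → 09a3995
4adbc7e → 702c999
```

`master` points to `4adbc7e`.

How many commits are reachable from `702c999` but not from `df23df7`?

6

Reachable from 702c999: {07dff63, 09a3995, 4fba3e9, 702c999, b2bc8e9, d21c9da, d5ba4cc, df23df7}.
Reachable from df23df7: {d21c9da, df23df7}.
In 702c999's history but not df23df7's: {07dff63, 09a3995, 4fba3e9, 702c999, b2bc8e9, d5ba4cc} — 6 commits.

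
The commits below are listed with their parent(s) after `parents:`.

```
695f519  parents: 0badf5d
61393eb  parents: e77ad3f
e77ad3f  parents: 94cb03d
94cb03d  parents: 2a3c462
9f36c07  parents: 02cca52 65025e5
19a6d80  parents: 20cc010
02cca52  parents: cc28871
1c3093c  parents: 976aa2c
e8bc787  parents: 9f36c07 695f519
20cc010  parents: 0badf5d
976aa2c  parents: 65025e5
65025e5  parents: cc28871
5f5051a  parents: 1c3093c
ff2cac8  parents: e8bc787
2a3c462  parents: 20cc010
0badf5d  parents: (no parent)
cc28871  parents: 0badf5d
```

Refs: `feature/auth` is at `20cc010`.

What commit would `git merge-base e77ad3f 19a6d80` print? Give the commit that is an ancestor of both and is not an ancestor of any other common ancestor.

Ancestors of e77ad3f: {0badf5d, 20cc010, 2a3c462, 94cb03d, e77ad3f}.
Ancestors of 19a6d80: {0badf5d, 19a6d80, 20cc010}.
Common ancestors: {0badf5d, 20cc010}.
Among these, 20cc010 is not an ancestor of any other common ancestor — it is the merge base.

20cc010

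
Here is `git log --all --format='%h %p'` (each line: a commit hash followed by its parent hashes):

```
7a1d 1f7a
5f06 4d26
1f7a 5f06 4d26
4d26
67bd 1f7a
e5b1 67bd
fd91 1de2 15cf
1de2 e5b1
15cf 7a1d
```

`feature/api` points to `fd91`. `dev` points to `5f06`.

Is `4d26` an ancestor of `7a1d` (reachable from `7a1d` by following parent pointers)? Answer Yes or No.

Yes

Ancestors of 7a1d (commits reachable by following parents): {1f7a, 4d26, 5f06, 7a1d}.
4d26 is in that set, so it is an ancestor of 7a1d.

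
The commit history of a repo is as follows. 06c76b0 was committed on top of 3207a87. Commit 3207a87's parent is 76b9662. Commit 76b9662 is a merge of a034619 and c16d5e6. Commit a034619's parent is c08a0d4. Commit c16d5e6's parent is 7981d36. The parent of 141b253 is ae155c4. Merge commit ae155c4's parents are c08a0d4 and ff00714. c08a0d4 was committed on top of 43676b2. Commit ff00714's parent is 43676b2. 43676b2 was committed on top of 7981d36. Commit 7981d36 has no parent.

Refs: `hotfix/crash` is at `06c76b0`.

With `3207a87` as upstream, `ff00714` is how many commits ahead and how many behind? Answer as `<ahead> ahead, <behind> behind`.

Reachable from ff00714: {43676b2, 7981d36, ff00714}.
Reachable from 3207a87: {3207a87, 43676b2, 76b9662, 7981d36, a034619, c08a0d4, c16d5e6}.
Only in ff00714's history (ahead): {ff00714} — 1.
Only in 3207a87's history (behind): {3207a87, 76b9662, a034619, c08a0d4, c16d5e6} — 5.

1 ahead, 5 behind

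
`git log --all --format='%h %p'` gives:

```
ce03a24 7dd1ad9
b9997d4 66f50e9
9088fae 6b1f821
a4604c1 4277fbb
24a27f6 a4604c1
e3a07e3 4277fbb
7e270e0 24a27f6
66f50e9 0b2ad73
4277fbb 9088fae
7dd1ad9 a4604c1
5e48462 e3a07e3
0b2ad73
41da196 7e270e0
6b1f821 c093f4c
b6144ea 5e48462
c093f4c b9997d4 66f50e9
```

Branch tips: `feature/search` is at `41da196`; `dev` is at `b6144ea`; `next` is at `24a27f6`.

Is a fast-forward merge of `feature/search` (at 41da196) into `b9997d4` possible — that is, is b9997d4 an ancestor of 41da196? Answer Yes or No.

A fast-forward from b9997d4 to 41da196 is possible iff b9997d4 is an ancestor of 41da196.
Ancestors of 41da196: {0b2ad73, 24a27f6, 41da196, 4277fbb, 66f50e9, 6b1f821, 7e270e0, 9088fae, a4604c1, b9997d4, c093f4c}.
b9997d4 is among them, so fast-forward is possible.

Yes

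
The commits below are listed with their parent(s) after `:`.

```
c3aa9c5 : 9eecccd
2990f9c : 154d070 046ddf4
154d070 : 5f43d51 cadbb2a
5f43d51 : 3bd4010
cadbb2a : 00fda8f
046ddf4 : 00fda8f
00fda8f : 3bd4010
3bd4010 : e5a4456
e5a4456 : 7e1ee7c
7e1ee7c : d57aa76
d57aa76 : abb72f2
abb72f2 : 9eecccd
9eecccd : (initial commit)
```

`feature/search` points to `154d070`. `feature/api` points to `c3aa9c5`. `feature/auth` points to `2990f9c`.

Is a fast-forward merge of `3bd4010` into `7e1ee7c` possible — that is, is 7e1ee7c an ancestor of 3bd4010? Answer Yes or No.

A fast-forward from 7e1ee7c to 3bd4010 is possible iff 7e1ee7c is an ancestor of 3bd4010.
Ancestors of 3bd4010: {3bd4010, 7e1ee7c, 9eecccd, abb72f2, d57aa76, e5a4456}.
7e1ee7c is among them, so fast-forward is possible.

Yes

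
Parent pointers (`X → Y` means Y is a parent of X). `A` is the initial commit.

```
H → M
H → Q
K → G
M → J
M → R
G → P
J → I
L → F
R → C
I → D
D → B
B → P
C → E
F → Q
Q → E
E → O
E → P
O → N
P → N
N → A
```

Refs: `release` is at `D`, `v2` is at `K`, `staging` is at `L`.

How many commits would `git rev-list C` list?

Walking parent pointers from C: reachable set = {A, C, E, N, O, P}.
That is 6 commits.

6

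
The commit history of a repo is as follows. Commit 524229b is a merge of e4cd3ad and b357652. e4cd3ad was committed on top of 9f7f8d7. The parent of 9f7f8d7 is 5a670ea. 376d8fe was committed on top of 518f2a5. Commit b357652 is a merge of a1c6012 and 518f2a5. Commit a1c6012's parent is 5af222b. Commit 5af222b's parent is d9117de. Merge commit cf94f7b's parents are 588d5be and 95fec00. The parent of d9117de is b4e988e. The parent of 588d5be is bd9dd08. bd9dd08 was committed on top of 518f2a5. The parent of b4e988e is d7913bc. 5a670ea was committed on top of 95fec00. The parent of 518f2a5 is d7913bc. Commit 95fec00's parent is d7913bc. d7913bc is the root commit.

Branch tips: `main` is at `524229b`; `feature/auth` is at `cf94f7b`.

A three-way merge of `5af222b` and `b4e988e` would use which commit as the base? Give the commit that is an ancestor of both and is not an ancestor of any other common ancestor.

b4e988e

Ancestors of 5af222b: {5af222b, b4e988e, d7913bc, d9117de}.
Ancestors of b4e988e: {b4e988e, d7913bc}.
Common ancestors: {b4e988e, d7913bc}.
Among these, b4e988e is not an ancestor of any other common ancestor — it is the merge base.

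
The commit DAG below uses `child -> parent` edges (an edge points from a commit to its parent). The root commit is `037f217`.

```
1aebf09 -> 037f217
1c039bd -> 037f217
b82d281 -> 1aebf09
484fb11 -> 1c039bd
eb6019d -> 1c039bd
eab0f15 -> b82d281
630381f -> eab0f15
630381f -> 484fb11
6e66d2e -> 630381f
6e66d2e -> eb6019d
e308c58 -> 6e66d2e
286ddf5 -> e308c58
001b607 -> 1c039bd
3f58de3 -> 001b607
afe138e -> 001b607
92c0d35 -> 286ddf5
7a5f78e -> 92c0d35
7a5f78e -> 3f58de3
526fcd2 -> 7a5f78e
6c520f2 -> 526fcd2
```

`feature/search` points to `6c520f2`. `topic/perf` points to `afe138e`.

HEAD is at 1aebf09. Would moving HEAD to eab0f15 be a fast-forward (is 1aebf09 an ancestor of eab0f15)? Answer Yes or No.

Yes

A fast-forward from 1aebf09 to eab0f15 is possible iff 1aebf09 is an ancestor of eab0f15.
Ancestors of eab0f15: {037f217, 1aebf09, b82d281, eab0f15}.
1aebf09 is among them, so fast-forward is possible.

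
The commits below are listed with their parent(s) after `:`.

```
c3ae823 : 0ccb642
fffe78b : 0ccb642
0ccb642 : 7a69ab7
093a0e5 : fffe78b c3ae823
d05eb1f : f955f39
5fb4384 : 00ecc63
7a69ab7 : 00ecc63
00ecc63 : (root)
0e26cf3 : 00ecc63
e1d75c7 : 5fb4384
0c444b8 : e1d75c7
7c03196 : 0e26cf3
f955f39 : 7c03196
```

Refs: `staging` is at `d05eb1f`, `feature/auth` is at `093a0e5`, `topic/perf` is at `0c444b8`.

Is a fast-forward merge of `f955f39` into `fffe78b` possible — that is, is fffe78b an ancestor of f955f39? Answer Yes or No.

No

A fast-forward from fffe78b to f955f39 is possible iff fffe78b is an ancestor of f955f39.
Ancestors of f955f39: {00ecc63, 0e26cf3, 7c03196, f955f39}.
fffe78b is not among them, so fast-forward is not possible.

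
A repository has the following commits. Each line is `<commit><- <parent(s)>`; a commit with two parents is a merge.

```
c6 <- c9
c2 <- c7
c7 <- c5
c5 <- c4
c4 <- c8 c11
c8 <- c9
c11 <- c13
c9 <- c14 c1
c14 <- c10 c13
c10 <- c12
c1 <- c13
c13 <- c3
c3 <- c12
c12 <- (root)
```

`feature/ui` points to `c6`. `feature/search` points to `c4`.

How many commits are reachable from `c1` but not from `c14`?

Reachable from c1: {c1, c12, c13, c3}.
Reachable from c14: {c10, c12, c13, c14, c3}.
In c1's history but not c14's: {c1} — 1 commit.

1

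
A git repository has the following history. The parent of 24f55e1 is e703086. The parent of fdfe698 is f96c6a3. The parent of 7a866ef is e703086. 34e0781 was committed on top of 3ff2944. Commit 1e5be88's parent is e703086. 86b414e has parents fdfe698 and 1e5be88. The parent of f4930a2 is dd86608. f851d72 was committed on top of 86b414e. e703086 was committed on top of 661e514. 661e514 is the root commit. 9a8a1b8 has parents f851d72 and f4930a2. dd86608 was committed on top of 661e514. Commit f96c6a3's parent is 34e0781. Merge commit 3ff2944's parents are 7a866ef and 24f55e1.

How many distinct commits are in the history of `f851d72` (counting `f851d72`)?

Walking parent pointers from f851d72: reachable set = {1e5be88, 24f55e1, 34e0781, 3ff2944, 661e514, 7a866ef, 86b414e, e703086, f851d72, f96c6a3, fdfe698}.
That is 11 commits.

11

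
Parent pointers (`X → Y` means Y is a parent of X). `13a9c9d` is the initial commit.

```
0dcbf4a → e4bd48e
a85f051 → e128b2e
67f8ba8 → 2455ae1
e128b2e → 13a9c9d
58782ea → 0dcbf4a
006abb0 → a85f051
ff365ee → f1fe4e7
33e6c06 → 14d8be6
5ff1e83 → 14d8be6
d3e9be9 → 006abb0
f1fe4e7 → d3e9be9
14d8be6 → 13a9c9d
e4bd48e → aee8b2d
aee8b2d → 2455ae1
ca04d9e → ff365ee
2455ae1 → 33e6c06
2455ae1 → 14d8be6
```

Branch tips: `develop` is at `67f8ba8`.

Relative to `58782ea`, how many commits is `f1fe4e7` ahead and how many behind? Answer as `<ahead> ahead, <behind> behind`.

Reachable from f1fe4e7: {006abb0, 13a9c9d, a85f051, d3e9be9, e128b2e, f1fe4e7}.
Reachable from 58782ea: {0dcbf4a, 13a9c9d, 14d8be6, 2455ae1, 33e6c06, 58782ea, aee8b2d, e4bd48e}.
Only in f1fe4e7's history (ahead): {006abb0, a85f051, d3e9be9, e128b2e, f1fe4e7} — 5.
Only in 58782ea's history (behind): {0dcbf4a, 14d8be6, 2455ae1, 33e6c06, 58782ea, aee8b2d, e4bd48e} — 7.

5 ahead, 7 behind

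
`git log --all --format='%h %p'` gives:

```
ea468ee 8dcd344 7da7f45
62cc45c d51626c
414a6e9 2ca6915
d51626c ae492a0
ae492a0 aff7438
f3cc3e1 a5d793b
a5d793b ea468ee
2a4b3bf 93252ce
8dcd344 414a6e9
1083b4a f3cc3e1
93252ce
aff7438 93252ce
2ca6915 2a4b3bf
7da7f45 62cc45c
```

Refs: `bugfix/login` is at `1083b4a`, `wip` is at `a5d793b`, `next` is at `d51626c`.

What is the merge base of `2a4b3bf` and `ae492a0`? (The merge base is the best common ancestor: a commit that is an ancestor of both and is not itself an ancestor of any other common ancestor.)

93252ce

Ancestors of 2a4b3bf: {2a4b3bf, 93252ce}.
Ancestors of ae492a0: {93252ce, ae492a0, aff7438}.
Common ancestors: {93252ce}.
The only common ancestor is 93252ce, so it is the merge base.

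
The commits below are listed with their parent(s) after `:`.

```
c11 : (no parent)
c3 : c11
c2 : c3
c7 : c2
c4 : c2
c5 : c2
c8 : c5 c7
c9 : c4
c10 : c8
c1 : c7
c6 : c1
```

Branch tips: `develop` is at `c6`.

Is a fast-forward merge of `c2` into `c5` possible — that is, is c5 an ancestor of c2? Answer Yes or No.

A fast-forward from c5 to c2 is possible iff c5 is an ancestor of c2.
Ancestors of c2: {c11, c2, c3}.
c5 is not among them, so fast-forward is not possible.

No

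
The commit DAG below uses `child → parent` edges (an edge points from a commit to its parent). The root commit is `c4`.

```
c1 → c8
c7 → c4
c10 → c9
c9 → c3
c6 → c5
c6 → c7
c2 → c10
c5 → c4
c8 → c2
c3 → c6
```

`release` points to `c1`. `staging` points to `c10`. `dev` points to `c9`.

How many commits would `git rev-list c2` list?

Walking parent pointers from c2: reachable set = {c10, c2, c3, c4, c5, c6, c7, c9}.
That is 8 commits.

8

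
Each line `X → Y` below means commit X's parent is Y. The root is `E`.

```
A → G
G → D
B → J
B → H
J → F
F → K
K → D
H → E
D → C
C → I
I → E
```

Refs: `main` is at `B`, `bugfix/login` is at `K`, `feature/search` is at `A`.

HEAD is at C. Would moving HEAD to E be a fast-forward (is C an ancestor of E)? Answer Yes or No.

No

A fast-forward from C to E is possible iff C is an ancestor of E.
Ancestors of E: {E}.
C is not among them, so fast-forward is not possible.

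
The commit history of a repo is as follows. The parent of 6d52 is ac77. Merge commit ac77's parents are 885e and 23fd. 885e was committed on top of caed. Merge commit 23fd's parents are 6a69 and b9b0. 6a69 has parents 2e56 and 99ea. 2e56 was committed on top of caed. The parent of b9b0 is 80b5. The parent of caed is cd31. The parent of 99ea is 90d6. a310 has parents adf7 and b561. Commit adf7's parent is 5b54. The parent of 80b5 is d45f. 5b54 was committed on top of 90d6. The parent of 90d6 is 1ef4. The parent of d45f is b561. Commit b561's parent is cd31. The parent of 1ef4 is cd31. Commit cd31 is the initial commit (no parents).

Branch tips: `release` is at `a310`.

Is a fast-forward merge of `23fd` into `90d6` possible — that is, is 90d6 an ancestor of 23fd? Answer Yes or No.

Yes

A fast-forward from 90d6 to 23fd is possible iff 90d6 is an ancestor of 23fd.
Ancestors of 23fd: {1ef4, 23fd, 2e56, 6a69, 80b5, 90d6, 99ea, b561, b9b0, caed, cd31, d45f}.
90d6 is among them, so fast-forward is possible.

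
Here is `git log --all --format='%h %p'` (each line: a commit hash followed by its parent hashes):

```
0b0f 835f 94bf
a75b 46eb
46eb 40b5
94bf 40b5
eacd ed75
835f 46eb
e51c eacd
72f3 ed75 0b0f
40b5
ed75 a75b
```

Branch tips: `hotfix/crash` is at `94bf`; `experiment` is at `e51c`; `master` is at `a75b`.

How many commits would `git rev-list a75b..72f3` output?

Reachable from 72f3: {0b0f, 40b5, 46eb, 72f3, 835f, 94bf, a75b, ed75}.
Reachable from a75b: {40b5, 46eb, a75b}.
In 72f3's history but not a75b's: {0b0f, 72f3, 835f, 94bf, ed75} — 5 commits.

5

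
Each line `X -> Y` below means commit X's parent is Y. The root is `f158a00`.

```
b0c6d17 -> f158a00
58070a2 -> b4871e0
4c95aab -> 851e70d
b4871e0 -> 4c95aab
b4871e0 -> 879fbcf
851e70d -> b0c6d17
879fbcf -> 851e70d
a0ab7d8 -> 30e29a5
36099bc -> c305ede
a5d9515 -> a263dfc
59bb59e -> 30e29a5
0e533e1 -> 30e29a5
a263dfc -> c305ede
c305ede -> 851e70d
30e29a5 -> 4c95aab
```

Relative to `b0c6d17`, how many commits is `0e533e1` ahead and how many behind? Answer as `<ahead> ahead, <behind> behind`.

Reachable from 0e533e1: {0e533e1, 30e29a5, 4c95aab, 851e70d, b0c6d17, f158a00}.
Reachable from b0c6d17: {b0c6d17, f158a00}.
Only in 0e533e1's history (ahead): {0e533e1, 30e29a5, 4c95aab, 851e70d} — 4.
Only in b0c6d17's history (behind): {} — 0.

4 ahead, 0 behind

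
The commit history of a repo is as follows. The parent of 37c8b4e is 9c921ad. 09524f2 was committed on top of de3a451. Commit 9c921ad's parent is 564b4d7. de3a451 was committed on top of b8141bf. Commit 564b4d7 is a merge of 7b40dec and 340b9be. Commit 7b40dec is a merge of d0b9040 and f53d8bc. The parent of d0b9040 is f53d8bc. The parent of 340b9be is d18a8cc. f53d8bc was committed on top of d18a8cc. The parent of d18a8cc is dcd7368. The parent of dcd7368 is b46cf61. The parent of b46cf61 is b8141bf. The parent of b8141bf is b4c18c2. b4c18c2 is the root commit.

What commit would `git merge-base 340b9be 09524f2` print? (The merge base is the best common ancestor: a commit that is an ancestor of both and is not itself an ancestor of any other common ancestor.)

b8141bf

Ancestors of 340b9be: {340b9be, b46cf61, b4c18c2, b8141bf, d18a8cc, dcd7368}.
Ancestors of 09524f2: {09524f2, b4c18c2, b8141bf, de3a451}.
Common ancestors: {b4c18c2, b8141bf}.
Among these, b8141bf is not an ancestor of any other common ancestor — it is the merge base.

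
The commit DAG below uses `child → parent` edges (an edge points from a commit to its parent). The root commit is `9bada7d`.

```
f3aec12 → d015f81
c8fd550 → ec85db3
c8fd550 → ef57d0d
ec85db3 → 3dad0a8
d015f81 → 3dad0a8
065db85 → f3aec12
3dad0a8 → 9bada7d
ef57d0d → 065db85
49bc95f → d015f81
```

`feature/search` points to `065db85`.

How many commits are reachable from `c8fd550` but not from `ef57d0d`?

Reachable from c8fd550: {065db85, 3dad0a8, 9bada7d, c8fd550, d015f81, ec85db3, ef57d0d, f3aec12}.
Reachable from ef57d0d: {065db85, 3dad0a8, 9bada7d, d015f81, ef57d0d, f3aec12}.
In c8fd550's history but not ef57d0d's: {c8fd550, ec85db3} — 2 commits.

2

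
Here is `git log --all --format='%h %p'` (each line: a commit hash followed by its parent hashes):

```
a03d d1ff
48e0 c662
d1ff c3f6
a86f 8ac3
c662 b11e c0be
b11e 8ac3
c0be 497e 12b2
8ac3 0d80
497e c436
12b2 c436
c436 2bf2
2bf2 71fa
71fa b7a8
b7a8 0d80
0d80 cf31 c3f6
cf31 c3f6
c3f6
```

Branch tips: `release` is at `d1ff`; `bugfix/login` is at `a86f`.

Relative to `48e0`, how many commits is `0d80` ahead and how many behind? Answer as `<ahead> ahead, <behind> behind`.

Reachable from 0d80: {0d80, c3f6, cf31}.
Reachable from 48e0: {0d80, 12b2, 2bf2, 48e0, 497e, 71fa, 8ac3, b11e, b7a8, c0be, c3f6, c436, c662, cf31}.
Only in 0d80's history (ahead): {} — 0.
Only in 48e0's history (behind): {12b2, 2bf2, 48e0, 497e, 71fa, 8ac3, b11e, b7a8, c0be, c436, c662} — 11.

0 ahead, 11 behind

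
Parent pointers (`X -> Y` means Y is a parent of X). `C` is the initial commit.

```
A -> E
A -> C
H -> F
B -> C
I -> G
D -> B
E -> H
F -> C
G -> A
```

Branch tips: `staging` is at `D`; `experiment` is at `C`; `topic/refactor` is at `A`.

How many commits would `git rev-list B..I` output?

Reachable from I: {A, C, E, F, G, H, I}.
Reachable from B: {B, C}.
In I's history but not B's: {A, E, F, G, H, I} — 6 commits.

6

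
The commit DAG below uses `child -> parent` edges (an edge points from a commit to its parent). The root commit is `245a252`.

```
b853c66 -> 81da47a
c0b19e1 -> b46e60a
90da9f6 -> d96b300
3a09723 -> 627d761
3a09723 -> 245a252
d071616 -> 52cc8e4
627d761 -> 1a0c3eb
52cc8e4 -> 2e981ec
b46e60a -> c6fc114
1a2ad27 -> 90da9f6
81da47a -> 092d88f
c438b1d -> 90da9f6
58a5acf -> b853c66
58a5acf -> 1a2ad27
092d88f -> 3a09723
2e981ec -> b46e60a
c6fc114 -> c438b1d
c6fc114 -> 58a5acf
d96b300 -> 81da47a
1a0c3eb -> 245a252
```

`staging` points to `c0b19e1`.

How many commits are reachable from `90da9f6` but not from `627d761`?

Reachable from 90da9f6: {092d88f, 1a0c3eb, 245a252, 3a09723, 627d761, 81da47a, 90da9f6, d96b300}.
Reachable from 627d761: {1a0c3eb, 245a252, 627d761}.
In 90da9f6's history but not 627d761's: {092d88f, 3a09723, 81da47a, 90da9f6, d96b300} — 5 commits.

5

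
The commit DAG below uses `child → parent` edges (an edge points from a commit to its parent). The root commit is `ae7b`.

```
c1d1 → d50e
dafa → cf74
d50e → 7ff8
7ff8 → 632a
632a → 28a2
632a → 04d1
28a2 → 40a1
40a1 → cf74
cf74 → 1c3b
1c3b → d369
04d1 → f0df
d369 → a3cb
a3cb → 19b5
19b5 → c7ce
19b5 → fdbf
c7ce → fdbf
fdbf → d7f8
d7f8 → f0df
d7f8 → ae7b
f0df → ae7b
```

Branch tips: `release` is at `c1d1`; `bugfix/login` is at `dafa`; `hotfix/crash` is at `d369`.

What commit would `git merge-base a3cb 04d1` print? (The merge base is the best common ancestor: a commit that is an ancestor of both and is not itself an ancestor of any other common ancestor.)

Ancestors of a3cb: {19b5, a3cb, ae7b, c7ce, d7f8, f0df, fdbf}.
Ancestors of 04d1: {04d1, ae7b, f0df}.
Common ancestors: {ae7b, f0df}.
Among these, f0df is not an ancestor of any other common ancestor — it is the merge base.

f0df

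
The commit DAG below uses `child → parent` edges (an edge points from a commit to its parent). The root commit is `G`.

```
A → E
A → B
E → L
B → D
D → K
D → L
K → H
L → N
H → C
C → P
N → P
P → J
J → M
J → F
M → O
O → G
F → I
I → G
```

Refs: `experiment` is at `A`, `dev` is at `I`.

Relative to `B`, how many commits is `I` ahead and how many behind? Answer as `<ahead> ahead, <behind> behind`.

0 ahead, 12 behind

Reachable from I: {G, I}.
Reachable from B: {B, C, D, F, G, H, I, J, K, L, M, N, O, P}.
Only in I's history (ahead): {} — 0.
Only in B's history (behind): {B, C, D, F, H, J, K, L, M, N, O, P} — 12.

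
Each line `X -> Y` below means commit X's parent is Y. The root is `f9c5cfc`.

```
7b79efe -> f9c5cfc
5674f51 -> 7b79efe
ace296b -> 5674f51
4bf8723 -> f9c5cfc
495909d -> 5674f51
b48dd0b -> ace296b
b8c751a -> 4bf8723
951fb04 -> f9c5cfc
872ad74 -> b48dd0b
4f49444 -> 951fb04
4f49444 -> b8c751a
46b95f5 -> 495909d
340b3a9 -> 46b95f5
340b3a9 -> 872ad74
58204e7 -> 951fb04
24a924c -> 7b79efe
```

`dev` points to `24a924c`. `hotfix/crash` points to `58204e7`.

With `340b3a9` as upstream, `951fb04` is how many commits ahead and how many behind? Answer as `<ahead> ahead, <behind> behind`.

Reachable from 951fb04: {951fb04, f9c5cfc}.
Reachable from 340b3a9: {340b3a9, 46b95f5, 495909d, 5674f51, 7b79efe, 872ad74, ace296b, b48dd0b, f9c5cfc}.
Only in 951fb04's history (ahead): {951fb04} — 1.
Only in 340b3a9's history (behind): {340b3a9, 46b95f5, 495909d, 5674f51, 7b79efe, 872ad74, ace296b, b48dd0b} — 8.

1 ahead, 8 behind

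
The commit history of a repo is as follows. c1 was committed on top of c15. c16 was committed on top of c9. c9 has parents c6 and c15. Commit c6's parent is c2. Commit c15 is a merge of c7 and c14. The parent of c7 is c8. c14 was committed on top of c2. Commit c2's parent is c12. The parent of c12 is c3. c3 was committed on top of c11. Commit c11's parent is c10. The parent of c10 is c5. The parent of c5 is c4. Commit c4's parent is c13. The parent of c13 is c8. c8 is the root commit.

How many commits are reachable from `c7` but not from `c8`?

Reachable from c7: {c7, c8}.
Reachable from c8: {c8}.
In c7's history but not c8's: {c7} — 1 commit.

1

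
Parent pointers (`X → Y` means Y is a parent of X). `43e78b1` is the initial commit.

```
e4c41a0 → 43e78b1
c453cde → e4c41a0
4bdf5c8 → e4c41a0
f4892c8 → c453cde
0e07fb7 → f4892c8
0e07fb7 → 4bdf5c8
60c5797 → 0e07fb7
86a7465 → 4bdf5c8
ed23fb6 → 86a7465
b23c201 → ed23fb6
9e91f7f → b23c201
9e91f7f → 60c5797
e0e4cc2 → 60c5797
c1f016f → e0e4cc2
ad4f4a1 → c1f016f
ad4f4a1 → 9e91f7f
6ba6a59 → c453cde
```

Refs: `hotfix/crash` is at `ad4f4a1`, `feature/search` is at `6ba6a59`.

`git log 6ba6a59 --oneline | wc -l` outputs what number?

Walking parent pointers from 6ba6a59: reachable set = {43e78b1, 6ba6a59, c453cde, e4c41a0}.
That is 4 commits.

4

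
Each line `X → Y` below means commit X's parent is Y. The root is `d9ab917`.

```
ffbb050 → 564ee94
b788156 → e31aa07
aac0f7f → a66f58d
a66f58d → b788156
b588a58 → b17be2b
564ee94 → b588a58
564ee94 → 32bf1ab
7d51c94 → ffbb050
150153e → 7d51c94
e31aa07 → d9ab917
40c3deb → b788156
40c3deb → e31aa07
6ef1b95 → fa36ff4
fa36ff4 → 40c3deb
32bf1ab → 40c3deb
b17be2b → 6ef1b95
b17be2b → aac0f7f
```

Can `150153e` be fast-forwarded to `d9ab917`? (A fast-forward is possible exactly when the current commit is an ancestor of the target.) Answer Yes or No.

No

A fast-forward from 150153e to d9ab917 is possible iff 150153e is an ancestor of d9ab917.
Ancestors of d9ab917: {d9ab917}.
150153e is not among them, so fast-forward is not possible.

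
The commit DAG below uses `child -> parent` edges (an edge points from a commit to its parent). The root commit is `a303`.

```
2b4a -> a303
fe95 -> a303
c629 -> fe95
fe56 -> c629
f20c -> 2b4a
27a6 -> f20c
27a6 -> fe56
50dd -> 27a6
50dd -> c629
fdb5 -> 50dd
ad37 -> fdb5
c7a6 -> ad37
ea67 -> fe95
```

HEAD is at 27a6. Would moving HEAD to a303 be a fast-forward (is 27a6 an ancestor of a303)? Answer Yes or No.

A fast-forward from 27a6 to a303 is possible iff 27a6 is an ancestor of a303.
Ancestors of a303: {a303}.
27a6 is not among them, so fast-forward is not possible.

No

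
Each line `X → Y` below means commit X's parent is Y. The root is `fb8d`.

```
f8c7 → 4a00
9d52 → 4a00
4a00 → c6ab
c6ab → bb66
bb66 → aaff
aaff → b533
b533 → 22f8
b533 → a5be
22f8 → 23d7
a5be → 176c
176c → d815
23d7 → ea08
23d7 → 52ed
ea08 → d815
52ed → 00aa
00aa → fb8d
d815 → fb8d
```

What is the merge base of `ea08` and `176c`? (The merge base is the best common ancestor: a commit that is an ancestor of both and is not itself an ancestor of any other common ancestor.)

d815

Ancestors of ea08: {d815, ea08, fb8d}.
Ancestors of 176c: {176c, d815, fb8d}.
Common ancestors: {d815, fb8d}.
Among these, d815 is not an ancestor of any other common ancestor — it is the merge base.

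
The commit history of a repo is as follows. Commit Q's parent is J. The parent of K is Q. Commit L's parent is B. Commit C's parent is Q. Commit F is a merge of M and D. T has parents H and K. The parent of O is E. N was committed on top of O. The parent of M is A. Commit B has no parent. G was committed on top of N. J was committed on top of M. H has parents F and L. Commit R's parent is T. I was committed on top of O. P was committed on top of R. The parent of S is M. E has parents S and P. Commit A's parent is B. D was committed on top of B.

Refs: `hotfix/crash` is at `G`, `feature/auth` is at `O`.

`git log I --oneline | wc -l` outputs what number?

Walking parent pointers from I: reachable set = {A, B, D, E, F, H, I, J, K, L, M, O, P, Q, R, S, T}.
That is 17 commits.

17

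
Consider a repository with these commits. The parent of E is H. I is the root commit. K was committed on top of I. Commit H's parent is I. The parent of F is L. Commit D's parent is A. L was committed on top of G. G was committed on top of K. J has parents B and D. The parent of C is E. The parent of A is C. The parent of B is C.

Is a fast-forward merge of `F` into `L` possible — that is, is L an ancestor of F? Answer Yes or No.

A fast-forward from L to F is possible iff L is an ancestor of F.
Ancestors of F: {F, G, I, K, L}.
L is among them, so fast-forward is possible.

Yes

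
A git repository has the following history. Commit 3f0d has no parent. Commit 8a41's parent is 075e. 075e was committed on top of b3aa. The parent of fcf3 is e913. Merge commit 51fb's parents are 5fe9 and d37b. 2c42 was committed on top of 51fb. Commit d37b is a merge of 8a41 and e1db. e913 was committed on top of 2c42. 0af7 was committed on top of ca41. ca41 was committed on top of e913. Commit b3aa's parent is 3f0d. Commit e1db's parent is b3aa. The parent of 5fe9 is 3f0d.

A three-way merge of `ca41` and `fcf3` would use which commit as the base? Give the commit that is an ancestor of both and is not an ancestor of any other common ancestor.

Ancestors of ca41: {075e, 2c42, 3f0d, 51fb, 5fe9, 8a41, b3aa, ca41, d37b, e1db, e913}.
Ancestors of fcf3: {075e, 2c42, 3f0d, 51fb, 5fe9, 8a41, b3aa, d37b, e1db, e913, fcf3}.
Common ancestors: {075e, 2c42, 3f0d, 51fb, 5fe9, 8a41, b3aa, d37b, e1db, e913}.
Among these, e913 is not an ancestor of any other common ancestor — it is the merge base.

e913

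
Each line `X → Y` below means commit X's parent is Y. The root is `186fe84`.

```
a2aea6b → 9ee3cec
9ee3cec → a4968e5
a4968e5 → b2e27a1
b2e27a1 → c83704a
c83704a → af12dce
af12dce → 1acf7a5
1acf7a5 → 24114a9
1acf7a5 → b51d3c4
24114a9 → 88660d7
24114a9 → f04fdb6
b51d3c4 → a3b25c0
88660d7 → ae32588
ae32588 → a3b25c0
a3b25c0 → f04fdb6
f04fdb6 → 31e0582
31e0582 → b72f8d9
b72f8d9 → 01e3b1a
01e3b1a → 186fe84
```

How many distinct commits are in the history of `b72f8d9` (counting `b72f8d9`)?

Walking parent pointers from b72f8d9: reachable set = {01e3b1a, 186fe84, b72f8d9}.
That is 3 commits.

3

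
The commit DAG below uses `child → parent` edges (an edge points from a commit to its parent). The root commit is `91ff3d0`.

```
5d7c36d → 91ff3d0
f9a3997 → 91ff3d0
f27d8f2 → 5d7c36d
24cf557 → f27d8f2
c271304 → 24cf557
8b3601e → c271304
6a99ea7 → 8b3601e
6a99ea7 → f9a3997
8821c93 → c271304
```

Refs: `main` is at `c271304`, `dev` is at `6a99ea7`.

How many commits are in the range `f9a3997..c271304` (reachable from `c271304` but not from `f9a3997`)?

Reachable from c271304: {24cf557, 5d7c36d, 91ff3d0, c271304, f27d8f2}.
Reachable from f9a3997: {91ff3d0, f9a3997}.
In c271304's history but not f9a3997's: {24cf557, 5d7c36d, c271304, f27d8f2} — 4 commits.

4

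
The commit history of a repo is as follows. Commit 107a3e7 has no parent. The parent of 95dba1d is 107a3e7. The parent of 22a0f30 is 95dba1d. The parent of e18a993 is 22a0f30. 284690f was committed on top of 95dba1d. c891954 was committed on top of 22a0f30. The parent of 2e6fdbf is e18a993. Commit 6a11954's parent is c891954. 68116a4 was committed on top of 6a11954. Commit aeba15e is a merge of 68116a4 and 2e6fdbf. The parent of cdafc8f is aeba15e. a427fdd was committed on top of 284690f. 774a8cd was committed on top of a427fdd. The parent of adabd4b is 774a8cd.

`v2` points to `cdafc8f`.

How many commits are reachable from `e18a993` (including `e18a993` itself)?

Walking parent pointers from e18a993: reachable set = {107a3e7, 22a0f30, 95dba1d, e18a993}.
That is 4 commits.

4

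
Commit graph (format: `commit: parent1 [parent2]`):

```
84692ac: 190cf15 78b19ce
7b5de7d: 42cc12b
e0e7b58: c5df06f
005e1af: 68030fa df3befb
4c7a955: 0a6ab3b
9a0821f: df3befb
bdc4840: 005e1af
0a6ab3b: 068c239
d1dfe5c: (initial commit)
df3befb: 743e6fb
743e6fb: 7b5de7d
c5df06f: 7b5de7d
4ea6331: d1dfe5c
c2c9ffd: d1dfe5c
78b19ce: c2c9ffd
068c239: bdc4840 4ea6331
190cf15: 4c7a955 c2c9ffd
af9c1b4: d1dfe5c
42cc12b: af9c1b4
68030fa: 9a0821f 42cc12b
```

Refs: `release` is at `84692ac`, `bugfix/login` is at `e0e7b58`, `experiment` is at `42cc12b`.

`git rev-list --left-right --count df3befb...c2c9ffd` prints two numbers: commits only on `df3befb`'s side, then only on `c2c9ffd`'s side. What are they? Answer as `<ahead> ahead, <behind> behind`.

5 ahead, 1 behind

Reachable from df3befb: {42cc12b, 743e6fb, 7b5de7d, af9c1b4, d1dfe5c, df3befb}.
Reachable from c2c9ffd: {c2c9ffd, d1dfe5c}.
Only in df3befb's history (ahead): {42cc12b, 743e6fb, 7b5de7d, af9c1b4, df3befb} — 5.
Only in c2c9ffd's history (behind): {c2c9ffd} — 1.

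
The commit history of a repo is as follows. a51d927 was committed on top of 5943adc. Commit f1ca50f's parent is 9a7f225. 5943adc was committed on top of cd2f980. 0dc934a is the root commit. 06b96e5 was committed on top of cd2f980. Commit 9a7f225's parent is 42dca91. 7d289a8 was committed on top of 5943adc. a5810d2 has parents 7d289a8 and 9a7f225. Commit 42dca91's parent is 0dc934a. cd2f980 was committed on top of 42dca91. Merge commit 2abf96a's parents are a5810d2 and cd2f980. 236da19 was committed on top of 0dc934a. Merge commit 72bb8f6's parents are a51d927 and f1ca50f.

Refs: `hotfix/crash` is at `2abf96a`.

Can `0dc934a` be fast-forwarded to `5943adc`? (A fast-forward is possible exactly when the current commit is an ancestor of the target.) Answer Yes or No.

A fast-forward from 0dc934a to 5943adc is possible iff 0dc934a is an ancestor of 5943adc.
Ancestors of 5943adc: {0dc934a, 42dca91, 5943adc, cd2f980}.
0dc934a is among them, so fast-forward is possible.

Yes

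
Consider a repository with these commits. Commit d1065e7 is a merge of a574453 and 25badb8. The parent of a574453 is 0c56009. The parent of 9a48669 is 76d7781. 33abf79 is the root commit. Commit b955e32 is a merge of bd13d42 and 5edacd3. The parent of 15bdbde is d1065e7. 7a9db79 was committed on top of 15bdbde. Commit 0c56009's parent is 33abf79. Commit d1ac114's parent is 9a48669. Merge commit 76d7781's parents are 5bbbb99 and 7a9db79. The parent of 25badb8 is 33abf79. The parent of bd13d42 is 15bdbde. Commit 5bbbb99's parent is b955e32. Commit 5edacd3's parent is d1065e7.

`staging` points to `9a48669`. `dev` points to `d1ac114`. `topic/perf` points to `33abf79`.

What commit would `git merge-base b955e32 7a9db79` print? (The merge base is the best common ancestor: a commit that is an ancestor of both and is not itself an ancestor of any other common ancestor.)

15bdbde

Ancestors of b955e32: {0c56009, 15bdbde, 25badb8, 33abf79, 5edacd3, a574453, b955e32, bd13d42, d1065e7}.
Ancestors of 7a9db79: {0c56009, 15bdbde, 25badb8, 33abf79, 7a9db79, a574453, d1065e7}.
Common ancestors: {0c56009, 15bdbde, 25badb8, 33abf79, a574453, d1065e7}.
Among these, 15bdbde is not an ancestor of any other common ancestor — it is the merge base.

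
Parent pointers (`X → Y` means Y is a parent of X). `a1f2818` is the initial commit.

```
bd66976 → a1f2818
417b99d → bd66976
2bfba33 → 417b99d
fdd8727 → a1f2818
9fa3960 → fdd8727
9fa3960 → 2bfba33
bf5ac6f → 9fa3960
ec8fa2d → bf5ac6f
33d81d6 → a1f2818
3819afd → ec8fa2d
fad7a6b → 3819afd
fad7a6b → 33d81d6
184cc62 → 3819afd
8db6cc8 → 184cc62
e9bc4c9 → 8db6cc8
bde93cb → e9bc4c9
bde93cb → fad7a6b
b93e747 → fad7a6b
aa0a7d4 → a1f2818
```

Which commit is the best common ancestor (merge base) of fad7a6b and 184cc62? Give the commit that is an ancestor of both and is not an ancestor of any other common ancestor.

3819afd

Ancestors of fad7a6b: {2bfba33, 33d81d6, 3819afd, 417b99d, 9fa3960, a1f2818, bd66976, bf5ac6f, ec8fa2d, fad7a6b, fdd8727}.
Ancestors of 184cc62: {184cc62, 2bfba33, 3819afd, 417b99d, 9fa3960, a1f2818, bd66976, bf5ac6f, ec8fa2d, fdd8727}.
Common ancestors: {2bfba33, 3819afd, 417b99d, 9fa3960, a1f2818, bd66976, bf5ac6f, ec8fa2d, fdd8727}.
Among these, 3819afd is not an ancestor of any other common ancestor — it is the merge base.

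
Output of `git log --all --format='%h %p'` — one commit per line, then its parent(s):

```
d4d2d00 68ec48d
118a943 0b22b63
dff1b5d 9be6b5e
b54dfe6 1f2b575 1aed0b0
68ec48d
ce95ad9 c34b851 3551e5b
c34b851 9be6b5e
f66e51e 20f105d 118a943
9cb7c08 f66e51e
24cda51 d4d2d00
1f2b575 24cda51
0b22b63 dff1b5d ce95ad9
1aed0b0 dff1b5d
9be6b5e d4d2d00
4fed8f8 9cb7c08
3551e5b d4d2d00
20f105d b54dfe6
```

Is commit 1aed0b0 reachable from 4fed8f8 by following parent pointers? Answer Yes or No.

Ancestors of 4fed8f8 (commits reachable by following parents): {0b22b63, 118a943, 1aed0b0, 1f2b575, 20f105d, 24cda51, 3551e5b, 4fed8f8, 68ec48d, 9be6b5e, 9cb7c08, b54dfe6, c34b851, ce95ad9, d4d2d00, dff1b5d, f66e51e}.
1aed0b0 is in that set, so it is an ancestor of 4fed8f8.

Yes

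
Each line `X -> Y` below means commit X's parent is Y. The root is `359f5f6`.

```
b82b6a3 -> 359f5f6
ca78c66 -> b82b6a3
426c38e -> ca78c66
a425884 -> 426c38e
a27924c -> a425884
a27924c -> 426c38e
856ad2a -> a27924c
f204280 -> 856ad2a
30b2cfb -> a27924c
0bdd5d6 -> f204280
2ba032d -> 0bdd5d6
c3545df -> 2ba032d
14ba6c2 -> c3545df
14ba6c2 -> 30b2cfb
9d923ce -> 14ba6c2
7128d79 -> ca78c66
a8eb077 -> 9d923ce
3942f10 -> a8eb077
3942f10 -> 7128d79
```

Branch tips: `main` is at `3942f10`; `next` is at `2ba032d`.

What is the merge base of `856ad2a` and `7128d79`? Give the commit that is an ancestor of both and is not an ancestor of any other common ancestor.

Ancestors of 856ad2a: {359f5f6, 426c38e, 856ad2a, a27924c, a425884, b82b6a3, ca78c66}.
Ancestors of 7128d79: {359f5f6, 7128d79, b82b6a3, ca78c66}.
Common ancestors: {359f5f6, b82b6a3, ca78c66}.
Among these, ca78c66 is not an ancestor of any other common ancestor — it is the merge base.

ca78c66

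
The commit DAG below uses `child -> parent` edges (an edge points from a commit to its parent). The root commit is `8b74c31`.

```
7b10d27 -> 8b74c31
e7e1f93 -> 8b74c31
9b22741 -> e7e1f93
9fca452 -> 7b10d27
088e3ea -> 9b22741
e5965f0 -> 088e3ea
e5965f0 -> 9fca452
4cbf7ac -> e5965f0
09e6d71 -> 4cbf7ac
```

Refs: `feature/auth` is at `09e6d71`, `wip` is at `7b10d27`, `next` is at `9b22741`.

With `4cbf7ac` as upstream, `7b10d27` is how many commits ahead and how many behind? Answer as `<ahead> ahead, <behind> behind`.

0 ahead, 6 behind

Reachable from 7b10d27: {7b10d27, 8b74c31}.
Reachable from 4cbf7ac: {088e3ea, 4cbf7ac, 7b10d27, 8b74c31, 9b22741, 9fca452, e5965f0, e7e1f93}.
Only in 7b10d27's history (ahead): {} — 0.
Only in 4cbf7ac's history (behind): {088e3ea, 4cbf7ac, 9b22741, 9fca452, e5965f0, e7e1f93} — 6.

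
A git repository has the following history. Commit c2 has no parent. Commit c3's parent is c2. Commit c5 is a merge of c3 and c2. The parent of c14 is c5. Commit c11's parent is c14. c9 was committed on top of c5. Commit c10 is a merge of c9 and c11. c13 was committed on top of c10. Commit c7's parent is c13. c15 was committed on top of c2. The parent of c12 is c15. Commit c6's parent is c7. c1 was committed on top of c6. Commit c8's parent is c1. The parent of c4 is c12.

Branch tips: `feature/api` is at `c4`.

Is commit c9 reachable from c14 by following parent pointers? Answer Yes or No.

Ancestors of c14: {c14, c2, c3, c5}.
c9 is not in that set, so it is not an ancestor of c14.

No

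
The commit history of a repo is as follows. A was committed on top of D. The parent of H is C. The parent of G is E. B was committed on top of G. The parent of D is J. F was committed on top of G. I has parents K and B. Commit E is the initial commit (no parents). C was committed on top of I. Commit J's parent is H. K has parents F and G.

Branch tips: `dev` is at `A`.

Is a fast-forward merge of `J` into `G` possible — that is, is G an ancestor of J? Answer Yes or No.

A fast-forward from G to J is possible iff G is an ancestor of J.
Ancestors of J: {B, C, E, F, G, H, I, J, K}.
G is among them, so fast-forward is possible.

Yes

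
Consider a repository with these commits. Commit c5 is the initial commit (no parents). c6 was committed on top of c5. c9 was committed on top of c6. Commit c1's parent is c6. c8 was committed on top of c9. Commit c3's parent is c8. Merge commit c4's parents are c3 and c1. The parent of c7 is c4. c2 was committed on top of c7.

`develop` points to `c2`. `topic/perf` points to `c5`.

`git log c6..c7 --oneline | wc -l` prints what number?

Reachable from c7: {c1, c3, c4, c5, c6, c7, c8, c9}.
Reachable from c6: {c5, c6}.
In c7's history but not c6's: {c1, c3, c4, c7, c8, c9} — 6 commits.

6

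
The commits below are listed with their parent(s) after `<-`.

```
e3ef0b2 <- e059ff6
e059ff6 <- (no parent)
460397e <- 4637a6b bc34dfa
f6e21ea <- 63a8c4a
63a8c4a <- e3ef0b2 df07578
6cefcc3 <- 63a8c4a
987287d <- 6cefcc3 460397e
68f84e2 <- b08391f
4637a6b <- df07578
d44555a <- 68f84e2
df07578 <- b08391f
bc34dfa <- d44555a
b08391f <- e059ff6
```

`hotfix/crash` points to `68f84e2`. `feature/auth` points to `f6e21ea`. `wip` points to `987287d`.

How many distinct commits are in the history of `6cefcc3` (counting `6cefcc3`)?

6

Walking parent pointers from 6cefcc3: reachable set = {63a8c4a, 6cefcc3, b08391f, df07578, e059ff6, e3ef0b2}.
That is 6 commits.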